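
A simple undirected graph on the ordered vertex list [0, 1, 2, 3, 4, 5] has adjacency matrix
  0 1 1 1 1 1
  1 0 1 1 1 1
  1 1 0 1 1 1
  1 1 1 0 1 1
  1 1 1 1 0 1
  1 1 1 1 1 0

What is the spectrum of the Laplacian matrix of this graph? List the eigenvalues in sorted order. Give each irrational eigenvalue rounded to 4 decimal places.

With the vertex order [0, 1, 2, 3, 4, 5], the degrees are [5, 5, 5, 5, 5, 5], giving D = diag(5, 5, 5, 5, 5, 5) and L = D - A. Diagonalising L (or applying a numerical eigensolver to the 6x6 matrix) gives the spectrum above.

[0, 6, 6, 6, 6, 6]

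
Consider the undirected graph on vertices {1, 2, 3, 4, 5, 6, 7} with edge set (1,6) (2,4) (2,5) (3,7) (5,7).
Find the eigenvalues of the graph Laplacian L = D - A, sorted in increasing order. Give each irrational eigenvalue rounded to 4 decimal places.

[0, 0, 0.3820, 1.3820, 2, 2.6180, 3.6180]

Reading degrees in the order [1, 2, 3, 4, 5, 6, 7] gives [1, 2, 1, 1, 2, 1, 2]; set D = diag(1, 2, 1, 1, 2, 1, 2) and form L = D - A. The multiplicity of 0 as a Laplacian eigenvalue equals the number of connected components. The 2 zero eigenvalues correspond to the 2 connected components.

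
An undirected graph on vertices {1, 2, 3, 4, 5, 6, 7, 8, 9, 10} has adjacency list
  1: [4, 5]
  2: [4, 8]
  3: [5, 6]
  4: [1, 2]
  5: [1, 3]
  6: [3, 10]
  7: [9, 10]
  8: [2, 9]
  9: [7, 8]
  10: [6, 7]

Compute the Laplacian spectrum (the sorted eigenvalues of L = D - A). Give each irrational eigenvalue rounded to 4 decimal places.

[0, 0.3820, 0.3820, 1.3820, 1.3820, 2.6180, 2.6180, 3.6180, 3.6180, 4]

Reading degrees in the order [1, 2, 3, 4, 5, 6, 7, 8, 9, 10] gives [2, 2, 2, 2, 2, 2, 2, 2, 2, 2]; set D = diag(2, 2, 2, 2, 2, 2, 2, 2, 2, 2) and form L = D - A. The multiplicity of 0 as a Laplacian eigenvalue equals the number of connected components. There is one zero in the spectrum, matching the 1 component.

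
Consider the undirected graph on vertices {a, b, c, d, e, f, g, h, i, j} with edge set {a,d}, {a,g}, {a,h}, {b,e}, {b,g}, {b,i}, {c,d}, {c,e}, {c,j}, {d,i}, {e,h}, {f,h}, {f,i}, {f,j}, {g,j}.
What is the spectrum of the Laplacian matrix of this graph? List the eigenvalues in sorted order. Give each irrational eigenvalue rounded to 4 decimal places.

[0, 2, 2, 2, 2, 2, 5, 5, 5, 5]

Reading degrees in the order [a, b, c, d, e, f, g, h, i, j] gives [3, 3, 3, 3, 3, 3, 3, 3, 3, 3]; set D = diag(3, 3, 3, 3, 3, 3, 3, 3, 3, 3) and form L = D - A. Since every row of L sums to 0, the all-ones vector is in the kernel and 0 is an eigenvalue. The single zero eigenvalue shows the graph is connected. The largest eigenvalue, 5, is at most the vertex count 10.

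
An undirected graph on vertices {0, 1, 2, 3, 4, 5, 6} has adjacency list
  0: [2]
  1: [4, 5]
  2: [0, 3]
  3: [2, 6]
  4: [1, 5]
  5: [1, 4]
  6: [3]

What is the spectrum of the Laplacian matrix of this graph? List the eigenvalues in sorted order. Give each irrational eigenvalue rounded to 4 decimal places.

[0, 0, 0.5858, 2, 3, 3, 3.4142]

Reading degrees in the order [0, 1, 2, 3, 4, 5, 6] gives [1, 2, 2, 2, 2, 2, 1]; set D = diag(1, 2, 2, 2, 2, 2, 1) and form L = D - A. The multiplicity of 0 as a Laplacian eigenvalue equals the number of connected components. The 2 zero eigenvalues correspond to the 2 connected components. There are 2 zeros in the spectrum, matching the 2 components. The eigenvalues sum to 12, which equals trace(L) = 2|E|.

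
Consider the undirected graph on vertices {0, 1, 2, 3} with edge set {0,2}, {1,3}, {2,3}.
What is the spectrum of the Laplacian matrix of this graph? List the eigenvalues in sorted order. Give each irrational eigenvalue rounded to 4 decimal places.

Reading degrees in the order [0, 1, 2, 3] gives [1, 1, 2, 2]; set D = diag(1, 1, 2, 2) and form L = D - A. The multiplicity of 0 as a Laplacian eigenvalue equals the number of connected components. By the matrix-tree theorem the graph has (1/4) * product of the nonzero eigenvalues = 1 spanning tree. There is one zero in the spectrum, matching the 1 component.

[0, 0.5858, 2, 3.4142]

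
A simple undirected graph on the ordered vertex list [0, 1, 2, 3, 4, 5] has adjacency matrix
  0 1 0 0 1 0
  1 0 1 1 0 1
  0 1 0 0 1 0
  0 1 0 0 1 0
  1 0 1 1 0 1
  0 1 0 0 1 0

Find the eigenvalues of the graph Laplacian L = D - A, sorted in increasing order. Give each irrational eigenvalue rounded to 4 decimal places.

[0, 2, 2, 2, 4, 6]

Each diagonal entry of L is the vertex degree and each off-diagonal entry is -1 where an edge is present, 0 otherwise; in the order [0, 1, 2, 3, 4, 5] the diagonal is [2, 4, 2, 2, 4, 2]. The multiplicity of 0 as a Laplacian eigenvalue equals the number of connected components. The single zero eigenvalue shows the graph is connected.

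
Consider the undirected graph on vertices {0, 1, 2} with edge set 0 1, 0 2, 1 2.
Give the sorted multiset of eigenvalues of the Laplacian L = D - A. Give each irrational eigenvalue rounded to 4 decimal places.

[0, 3, 3]

Reading degrees in the order [0, 1, 2] gives [2, 2, 2]; set D = diag(2, 2, 2) and form L = D - A. The multiplicity of 0 as a Laplacian eigenvalue equals the number of connected components. The single zero eigenvalue shows the graph is connected. There is one zero in the spectrum, matching the 1 component. The largest eigenvalue, 3, is at most the vertex count 3.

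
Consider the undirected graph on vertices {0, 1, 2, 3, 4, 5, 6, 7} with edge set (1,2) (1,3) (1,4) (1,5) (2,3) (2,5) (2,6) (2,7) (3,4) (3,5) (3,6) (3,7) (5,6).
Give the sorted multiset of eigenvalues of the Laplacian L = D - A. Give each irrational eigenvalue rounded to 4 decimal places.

Reading degrees in the order [0, 1, 2, 3, 4, 5, 6, 7] gives [0, 4, 5, 6, 2, 4, 3, 2]; set D = diag(0, 4, 5, 6, 2, 4, 3, 2) and form L = D - A. L is symmetric positive semidefinite, so every eigenvalue is real and nonnegative. The 2 zero eigenvalues correspond to the 2 connected components. The eigenvalues sum to 26, which equals trace(L) = 2|E|. There are 2 zeros in the spectrum, matching the 2 components.

[0, 0, 1.6972, 2.1392, 3.7459, 5.3028, 6.1149, 7]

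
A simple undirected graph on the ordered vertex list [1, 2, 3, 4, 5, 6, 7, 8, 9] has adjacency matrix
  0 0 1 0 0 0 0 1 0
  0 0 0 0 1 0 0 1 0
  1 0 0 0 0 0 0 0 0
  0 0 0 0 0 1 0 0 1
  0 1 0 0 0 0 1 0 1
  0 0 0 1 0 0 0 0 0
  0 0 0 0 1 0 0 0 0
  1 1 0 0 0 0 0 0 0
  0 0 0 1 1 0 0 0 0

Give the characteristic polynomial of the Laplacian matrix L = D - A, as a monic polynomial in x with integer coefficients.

Reading degrees in the order [1, 2, 3, 4, 5, 6, 7, 8, 9] gives [2, 2, 1, 2, 3, 1, 1, 2, 2]; set D = diag(2, 2, 1, 2, 3, 1, 1, 2, 2) and form L = D - A. L has integer entries, so p(x) = det(xI - L) has integer coefficients. Expanding the determinant yields x^9 - 16x^8 + 104x^7 - 354x^6 + 678x^5 - 730x^4 + 416x^3 - 108x^2 + 9x. The constant term is 0 because L is singular (the all-ones vector lies in its kernel). The eigenvalues sum to 16, which equals trace(L) = 2|E|.

x^9 - 16x^8 + 104x^7 - 354x^6 + 678x^5 - 730x^4 + 416x^3 - 108x^2 + 9x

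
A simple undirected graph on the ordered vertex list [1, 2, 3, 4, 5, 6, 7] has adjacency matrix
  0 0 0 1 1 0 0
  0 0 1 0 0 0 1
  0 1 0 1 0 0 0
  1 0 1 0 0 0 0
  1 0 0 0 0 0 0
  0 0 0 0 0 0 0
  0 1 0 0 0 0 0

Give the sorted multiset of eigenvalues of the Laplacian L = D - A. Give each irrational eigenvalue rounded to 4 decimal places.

[0, 0, 0.2679, 1, 2, 3, 3.7321]

With the vertex order [1, 2, 3, 4, 5, 6, 7], the degrees are [2, 2, 2, 2, 1, 0, 1], giving D = diag(2, 2, 2, 2, 1, 0, 1) and L = D - A. Diagonalising L (or applying a numerical eigensolver to the 7x7 matrix) gives the spectrum above. The 2 zero eigenvalues correspond to the 2 connected components. The eigenvalues sum to 10, which equals trace(L) = 2|E|.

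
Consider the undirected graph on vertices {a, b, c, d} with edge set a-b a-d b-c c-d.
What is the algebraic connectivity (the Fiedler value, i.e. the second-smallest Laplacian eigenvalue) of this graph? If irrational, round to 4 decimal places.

With the vertex order [a, b, c, d], the degrees are [2, 2, 2, 2], giving D = diag(2, 2, 2, 2) and L = D - A. Computing the eigenvalues of L and sorting gives [0, 2, 2, 4]. The Fiedler value lambda_2 = 2 is strictly positive, so the graph is connected. The eigenvalues sum to 8, which equals trace(L) = 2|E|.

2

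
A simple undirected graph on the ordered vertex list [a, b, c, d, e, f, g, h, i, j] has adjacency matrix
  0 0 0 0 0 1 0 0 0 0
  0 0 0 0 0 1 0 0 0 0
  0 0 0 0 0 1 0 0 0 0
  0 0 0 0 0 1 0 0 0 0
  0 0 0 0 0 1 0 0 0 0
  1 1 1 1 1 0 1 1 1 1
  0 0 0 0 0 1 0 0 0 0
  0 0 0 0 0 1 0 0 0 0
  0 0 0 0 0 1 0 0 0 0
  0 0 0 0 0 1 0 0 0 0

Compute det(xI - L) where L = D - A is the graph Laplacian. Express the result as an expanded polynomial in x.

With the vertex order [a, b, c, d, e, f, g, h, i, j], the degrees are [1, 1, 1, 1, 1, 9, 1, 1, 1, 1], giving D = diag(1, 1, 1, 1, 1, 9, 1, 1, 1, 1) and L = D - A. The eigenvalues of L are [0, 1, 1, 1, 1, 1, 1, 1, 1, 10]; the characteristic polynomial is the product of (x - lambda_i), which multiplies out to x^10 - 18x^9 + 108x^8 - 336x^7 + 630x^6 - 756x^5 + 588x^4 - 288x^3 + 81x^2 - 10x. Since p(0) = det(-L) = 0, x divides p(x). The largest eigenvalue, 10, is at most the vertex count 10.

x^10 - 18x^9 + 108x^8 - 336x^7 + 630x^6 - 756x^5 + 588x^4 - 288x^3 + 81x^2 - 10x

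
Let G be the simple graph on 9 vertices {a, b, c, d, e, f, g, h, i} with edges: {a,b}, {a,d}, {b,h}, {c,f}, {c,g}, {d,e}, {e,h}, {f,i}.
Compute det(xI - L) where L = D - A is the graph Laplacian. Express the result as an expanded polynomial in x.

x^9 - 16x^8 + 105x^7 - 364x^6 + 715x^5 - 790x^4 + 450x^3 - 100x^2

With the vertex order [a, b, c, d, e, f, g, h, i], the degrees are [2, 2, 2, 2, 2, 2, 1, 2, 1], giving D = diag(2, 2, 2, 2, 2, 2, 1, 2, 1) and L = D - A. Computing det(xI - L) by cofactor expansion (or equivalently via sum-over-permutations) gives x^9 - 16x^8 + 105x^7 - 364x^6 + 715x^5 - 790x^4 + 450x^3 - 100x^2. The constant term is 0 because L is singular (the all-ones vector lies in its kernel).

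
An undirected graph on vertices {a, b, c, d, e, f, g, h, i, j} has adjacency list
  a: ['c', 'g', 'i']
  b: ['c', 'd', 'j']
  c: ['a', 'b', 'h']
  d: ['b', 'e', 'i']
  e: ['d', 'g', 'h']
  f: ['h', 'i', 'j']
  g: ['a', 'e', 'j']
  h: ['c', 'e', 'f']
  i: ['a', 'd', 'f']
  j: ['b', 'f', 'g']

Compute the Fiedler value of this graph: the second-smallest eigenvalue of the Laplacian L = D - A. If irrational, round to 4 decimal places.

Each diagonal entry of L is the vertex degree and each off-diagonal entry is -1 where an edge is present, 0 otherwise; in the order [a, b, c, d, e, f, g, h, i, j] the diagonal is [3, 3, 3, 3, 3, 3, 3, 3, 3, 3]. Computing the eigenvalues of L and sorting gives [0, 2, 2, 2, 2, 2, 5, 5, 5, 5]. The Fiedler value lambda_2 = 2 is strictly positive, so the graph is connected. There is one zero in the spectrum, matching the 1 component. The largest eigenvalue, 5, is at most the vertex count 10.

2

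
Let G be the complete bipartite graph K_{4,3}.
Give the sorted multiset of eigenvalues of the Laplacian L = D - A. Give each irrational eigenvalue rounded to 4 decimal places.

The graph has 7 vertices and degree multiset [4, 4, 4, 3, 3, 3, 3]; D is the diagonal matrix of degrees and L = D - A. The multiplicity of 0 as a Laplacian eigenvalue equals the number of connected components. By the matrix-tree theorem the graph has (1/7) * product of the nonzero eigenvalues = 432 spanning trees.

[0, 3, 3, 3, 4, 4, 7]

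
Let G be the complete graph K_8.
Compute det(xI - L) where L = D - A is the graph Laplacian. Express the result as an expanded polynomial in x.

The graph has 8 vertices and degree multiset [7, 7, 7, 7, 7, 7, 7, 7]; D is the diagonal matrix of degrees and L = D - A. The eigenvalues of L are [0, 8, 8, 8, 8, 8, 8, 8]; the characteristic polynomial is the product of (x - lambda_i), which multiplies out to x^8 - 56x^7 + 1344x^6 - 17920x^5 + 143360x^4 - 688128x^3 + 1835008x^2 - 2097152x. Since p(0) = det(-L) = 0, x divides p(x). By the matrix-tree theorem the graph has (1/8) * product of the nonzero eigenvalues = 262144 spanning trees.

x^8 - 56x^7 + 1344x^6 - 17920x^5 + 143360x^4 - 688128x^3 + 1835008x^2 - 2097152x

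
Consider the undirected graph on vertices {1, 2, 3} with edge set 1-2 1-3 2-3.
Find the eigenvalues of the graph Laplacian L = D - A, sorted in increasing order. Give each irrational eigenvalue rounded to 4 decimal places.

[0, 3, 3]

With the vertex order [1, 2, 3], the degrees are [2, 2, 2], giving D = diag(2, 2, 2) and L = D - A. The multiplicity of 0 as a Laplacian eigenvalue equals the number of connected components. The single zero eigenvalue shows the graph is connected.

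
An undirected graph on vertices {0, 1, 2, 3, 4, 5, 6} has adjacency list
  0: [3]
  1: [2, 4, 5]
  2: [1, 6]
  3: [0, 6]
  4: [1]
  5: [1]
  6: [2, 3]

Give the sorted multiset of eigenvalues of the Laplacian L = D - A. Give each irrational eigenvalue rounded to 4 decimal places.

[0, 0.2254, 1, 1, 2.1859, 3.3604, 4.2283]

Each diagonal entry of L is the vertex degree and each off-diagonal entry is -1 where an edge is present, 0 otherwise; in the order [0, 1, 2, 3, 4, 5, 6] the diagonal is [1, 3, 2, 2, 1, 1, 2]. L is symmetric positive semidefinite, so every eigenvalue is real and nonnegative. By the matrix-tree theorem the graph has (1/7) * product of the nonzero eigenvalues = 1 spanning tree.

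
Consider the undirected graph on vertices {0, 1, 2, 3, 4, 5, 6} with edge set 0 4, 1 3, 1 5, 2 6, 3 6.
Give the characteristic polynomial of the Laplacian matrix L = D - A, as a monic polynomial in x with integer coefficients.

x^7 - 10x^6 + 37x^5 - 62x^4 + 45x^3 - 10x^2

Reading degrees in the order [0, 1, 2, 3, 4, 5, 6] gives [1, 2, 1, 2, 1, 1, 2]; set D = diag(1, 2, 1, 2, 1, 1, 2) and form L = D - A. L has integer entries, so p(x) = det(xI - L) has integer coefficients. Expanding the determinant yields x^7 - 10x^6 + 37x^5 - 62x^4 + 45x^3 - 10x^2. The constant term is 0 because L is singular (the all-ones vector lies in its kernel).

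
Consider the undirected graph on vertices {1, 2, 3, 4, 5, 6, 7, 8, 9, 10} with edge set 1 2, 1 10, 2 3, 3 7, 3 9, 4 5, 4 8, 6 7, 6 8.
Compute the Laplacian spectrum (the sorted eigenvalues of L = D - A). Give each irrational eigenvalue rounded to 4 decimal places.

[0, 0.1172, 0.3820, 0.7586, 1.3820, 1.6674, 2.6180, 3.0846, 3.6180, 4.3721]

Reading degrees in the order [1, 2, 3, 4, 5, 6, 7, 8, 9, 10] gives [2, 2, 3, 2, 1, 2, 2, 2, 1, 1]; set D = diag(2, 2, 3, 2, 1, 2, 2, 2, 1, 1) and form L = D - A. The multiplicity of 0 as a Laplacian eigenvalue equals the number of connected components. By the matrix-tree theorem the graph has (1/10) * product of the nonzero eigenvalues = 1 spanning tree. The largest eigenvalue, 4.3721, is at most the vertex count 10.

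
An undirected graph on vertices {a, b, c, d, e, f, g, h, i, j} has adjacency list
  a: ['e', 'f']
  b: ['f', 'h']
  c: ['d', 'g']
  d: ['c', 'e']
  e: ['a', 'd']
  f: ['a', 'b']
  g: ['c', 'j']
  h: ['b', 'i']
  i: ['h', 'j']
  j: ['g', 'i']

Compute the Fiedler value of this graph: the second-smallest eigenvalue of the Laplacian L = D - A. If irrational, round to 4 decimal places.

0.3820

Reading degrees in the order [a, b, c, d, e, f, g, h, i, j] gives [2, 2, 2, 2, 2, 2, 2, 2, 2, 2]; set D = diag(2, 2, 2, 2, 2, 2, 2, 2, 2, 2) and form L = D - A. The smallest Laplacian eigenvalue is always 0. The next one, lambda_2 = 0.3820, measures how hard the graph is to disconnect: larger values mean better connectivity.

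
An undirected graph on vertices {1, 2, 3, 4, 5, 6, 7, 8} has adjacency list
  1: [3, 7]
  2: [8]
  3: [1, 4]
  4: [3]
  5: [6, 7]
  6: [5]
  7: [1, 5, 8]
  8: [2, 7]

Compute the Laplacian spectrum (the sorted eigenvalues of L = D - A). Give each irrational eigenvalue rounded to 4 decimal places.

[0, 0.2434, 0.3820, 1.1798, 2, 2.6180, 3.1386, 4.4383]

Reading degrees in the order [1, 2, 3, 4, 5, 6, 7, 8] gives [2, 1, 2, 1, 2, 1, 3, 2]; set D = diag(2, 1, 2, 1, 2, 1, 3, 2) and form L = D - A. The multiplicity of 0 as a Laplacian eigenvalue equals the number of connected components. The single zero eigenvalue shows the graph is connected. The eigenvalues sum to 14, which equals trace(L) = 2|E|. By the matrix-tree theorem the graph has (1/8) * product of the nonzero eigenvalues = 1 spanning tree.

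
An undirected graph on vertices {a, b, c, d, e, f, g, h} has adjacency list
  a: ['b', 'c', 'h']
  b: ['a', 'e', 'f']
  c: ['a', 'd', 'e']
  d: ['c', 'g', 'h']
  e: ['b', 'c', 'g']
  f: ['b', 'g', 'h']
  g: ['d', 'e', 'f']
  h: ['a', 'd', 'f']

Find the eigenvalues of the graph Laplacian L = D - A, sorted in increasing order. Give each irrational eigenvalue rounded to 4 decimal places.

Each diagonal entry of L is the vertex degree and each off-diagonal entry is -1 where an edge is present, 0 otherwise; in the order [a, b, c, d, e, f, g, h] the diagonal is [3, 3, 3, 3, 3, 3, 3, 3]. Diagonalising L (or applying a numerical eigensolver to the 8x8 matrix) gives the spectrum above. By the matrix-tree theorem the graph has (1/8) * product of the nonzero eigenvalues = 384 spanning trees. The largest eigenvalue, 6, is at most the vertex count 8.

[0, 2, 2, 2, 4, 4, 4, 6]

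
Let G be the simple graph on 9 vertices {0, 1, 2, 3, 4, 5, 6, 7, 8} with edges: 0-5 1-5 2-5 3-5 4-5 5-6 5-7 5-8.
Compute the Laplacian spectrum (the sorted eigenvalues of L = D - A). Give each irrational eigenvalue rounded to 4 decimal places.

Each diagonal entry of L is the vertex degree and each off-diagonal entry is -1 where an edge is present, 0 otherwise; in the order [0, 1, 2, 3, 4, 5, 6, 7, 8] the diagonal is [1, 1, 1, 1, 1, 8, 1, 1, 1]. Since every row of L sums to 0, the all-ones vector is in the kernel and 0 is an eigenvalue. There is one zero in the spectrum, matching the 1 component.

[0, 1, 1, 1, 1, 1, 1, 1, 9]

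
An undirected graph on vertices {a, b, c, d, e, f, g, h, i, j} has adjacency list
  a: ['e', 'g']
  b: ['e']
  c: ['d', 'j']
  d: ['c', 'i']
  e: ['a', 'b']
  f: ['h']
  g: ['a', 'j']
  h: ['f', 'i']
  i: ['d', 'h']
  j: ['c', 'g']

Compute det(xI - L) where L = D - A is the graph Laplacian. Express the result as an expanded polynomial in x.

Reading degrees in the order [a, b, c, d, e, f, g, h, i, j] gives [2, 1, 2, 2, 2, 1, 2, 2, 2, 2]; set D = diag(2, 1, 2, 2, 2, 1, 2, 2, 2, 2) and form L = D - A. Computing det(xI - L) by cofactor expansion (or equivalently via sum-over-permutations) gives x^10 - 18x^9 + 136x^8 - 560x^7 + 1365x^6 - 2002x^5 + 1716x^4 - 792x^3 + 165x^2 - 10x. The coefficient of x^9 equals -trace(L) = -18, matching the sum of degrees. The largest eigenvalue, 3.9021, is at most the vertex count 10.

x^10 - 18x^9 + 136x^8 - 560x^7 + 1365x^6 - 2002x^5 + 1716x^4 - 792x^3 + 165x^2 - 10x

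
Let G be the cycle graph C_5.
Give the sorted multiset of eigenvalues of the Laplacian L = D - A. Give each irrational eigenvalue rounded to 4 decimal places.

The graph has 5 vertices and degree multiset [2, 2, 2, 2, 2]; D is the diagonal matrix of degrees and L = D - A. Diagonalising L (or applying a numerical eigensolver to the 5x5 matrix) gives the spectrum above. The single zero eigenvalue shows the graph is connected. There is one zero in the spectrum, matching the 1 component.

[0, 1.3820, 1.3820, 3.6180, 3.6180]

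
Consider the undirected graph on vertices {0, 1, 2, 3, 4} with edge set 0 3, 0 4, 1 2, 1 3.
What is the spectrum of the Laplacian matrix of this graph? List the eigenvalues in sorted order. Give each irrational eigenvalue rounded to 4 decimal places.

[0, 0.3820, 1.3820, 2.6180, 3.6180]

With the vertex order [0, 1, 2, 3, 4], the degrees are [2, 2, 1, 2, 1], giving D = diag(2, 2, 1, 2, 1) and L = D - A. Diagonalising L (or applying a numerical eigensolver to the 5x5 matrix) gives the spectrum above. There is one zero in the spectrum, matching the 1 component. The largest eigenvalue, 3.6180, is at most the vertex count 5.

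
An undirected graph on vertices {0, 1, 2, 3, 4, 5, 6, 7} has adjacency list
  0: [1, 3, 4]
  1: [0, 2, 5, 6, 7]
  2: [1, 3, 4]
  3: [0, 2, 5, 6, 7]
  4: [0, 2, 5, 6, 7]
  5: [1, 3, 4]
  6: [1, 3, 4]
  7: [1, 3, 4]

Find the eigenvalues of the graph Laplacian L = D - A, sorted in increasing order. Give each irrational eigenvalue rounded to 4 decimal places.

[0, 3, 3, 3, 3, 5, 5, 8]

With the vertex order [0, 1, 2, 3, 4, 5, 6, 7], the degrees are [3, 5, 3, 5, 5, 3, 3, 3], giving D = diag(3, 5, 3, 5, 5, 3, 3, 3) and L = D - A. The multiplicity of 0 as a Laplacian eigenvalue equals the number of connected components. The single zero eigenvalue shows the graph is connected.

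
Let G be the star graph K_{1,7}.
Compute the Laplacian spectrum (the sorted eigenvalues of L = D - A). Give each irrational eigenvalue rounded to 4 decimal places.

[0, 1, 1, 1, 1, 1, 1, 8]

The graph has 8 vertices and degree multiset [7, 1, 1, 1, 1, 1, 1, 1]; D is the diagonal matrix of degrees and L = D - A. Diagonalising L (or applying a numerical eigensolver to the 8x8 matrix) gives the spectrum above. The single zero eigenvalue shows the graph is connected.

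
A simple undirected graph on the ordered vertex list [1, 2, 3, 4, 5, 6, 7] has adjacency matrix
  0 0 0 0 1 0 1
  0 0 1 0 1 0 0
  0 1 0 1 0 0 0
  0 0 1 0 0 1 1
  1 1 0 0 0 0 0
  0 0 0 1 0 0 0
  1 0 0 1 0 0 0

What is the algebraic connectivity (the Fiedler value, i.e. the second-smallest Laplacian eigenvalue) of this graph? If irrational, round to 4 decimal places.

With the vertex order [1, 2, 3, 4, 5, 6, 7], the degrees are [2, 2, 2, 3, 2, 1, 2], giving D = diag(2, 2, 2, 3, 2, 1, 2) and L = D - A. The smallest Laplacian eigenvalue is always 0. The next one, lambda_2 = 0.5858, measures how hard the graph is to disconnect: larger values mean better connectivity. The largest eigenvalue, 4.4142, is at most the vertex count 7. The eigenvalues sum to 14, which equals trace(L) = 2|E|.

0.5858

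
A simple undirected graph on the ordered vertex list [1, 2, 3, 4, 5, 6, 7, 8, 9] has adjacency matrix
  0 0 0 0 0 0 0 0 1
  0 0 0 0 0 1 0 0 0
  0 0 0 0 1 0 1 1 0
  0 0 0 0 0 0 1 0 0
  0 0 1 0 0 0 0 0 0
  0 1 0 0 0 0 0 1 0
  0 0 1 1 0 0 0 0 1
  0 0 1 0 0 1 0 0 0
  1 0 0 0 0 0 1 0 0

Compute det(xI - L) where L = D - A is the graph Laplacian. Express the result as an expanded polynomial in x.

x^9 - 16x^8 + 103x^7 - 344x^6 + 641x^5 - 668x^4 + 371x^3 - 98x^2 + 9x

Each diagonal entry of L is the vertex degree and each off-diagonal entry is -1 where an edge is present, 0 otherwise; in the order [1, 2, 3, 4, 5, 6, 7, 8, 9] the diagonal is [1, 1, 3, 1, 1, 2, 3, 2, 2]. Computing det(xI - L) by cofactor expansion (or equivalently via sum-over-permutations) gives x^9 - 16x^8 + 103x^7 - 344x^6 + 641x^5 - 668x^4 + 371x^3 - 98x^2 + 9x. Since p(0) = det(-L) = 0, x divides p(x). There is one zero in the spectrum, matching the 1 component.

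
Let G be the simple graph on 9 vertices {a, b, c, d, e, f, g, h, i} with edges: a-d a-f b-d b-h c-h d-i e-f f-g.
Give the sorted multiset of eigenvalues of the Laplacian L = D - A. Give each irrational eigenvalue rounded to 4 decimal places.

With the vertex order [a, b, c, d, e, f, g, h, i], the degrees are [2, 2, 1, 3, 1, 3, 1, 2, 1], giving D = diag(2, 2, 1, 3, 1, 3, 1, 2, 1) and L = D - A. The multiplicity of 0 as a Laplacian eigenvalue equals the number of connected components. The single zero eigenvalue shows the graph is connected. There is one zero in the spectrum, matching the 1 component.

[0, 0.1658, 0.4679, 1, 1.3434, 1.6527, 3, 3.8794, 4.4909]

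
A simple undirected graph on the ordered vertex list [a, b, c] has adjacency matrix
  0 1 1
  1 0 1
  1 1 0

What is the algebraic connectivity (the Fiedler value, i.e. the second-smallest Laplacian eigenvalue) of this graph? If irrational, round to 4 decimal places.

With the vertex order [a, b, c], the degrees are [2, 2, 2], giving D = diag(2, 2, 2) and L = D - A. The sorted Laplacian eigenvalues are [0, 3, 3]; the algebraic connectivity is the second entry, 3. The eigenvalues sum to 6, which equals trace(L) = 2|E|. The largest eigenvalue, 3, is at most the vertex count 3.

3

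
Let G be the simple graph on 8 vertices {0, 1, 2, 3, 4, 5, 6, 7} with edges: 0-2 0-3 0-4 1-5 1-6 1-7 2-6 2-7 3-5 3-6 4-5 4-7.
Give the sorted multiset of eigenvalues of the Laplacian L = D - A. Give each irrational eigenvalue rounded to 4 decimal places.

Each diagonal entry of L is the vertex degree and each off-diagonal entry is -1 where an edge is present, 0 otherwise; in the order [0, 1, 2, 3, 4, 5, 6, 7] the diagonal is [3, 3, 3, 3, 3, 3, 3, 3]. L is symmetric positive semidefinite, so every eigenvalue is real and nonnegative. The single zero eigenvalue shows the graph is connected. The eigenvalues sum to 24, which equals trace(L) = 2|E|. By the matrix-tree theorem the graph has (1/8) * product of the nonzero eigenvalues = 384 spanning trees.

[0, 2, 2, 2, 4, 4, 4, 6]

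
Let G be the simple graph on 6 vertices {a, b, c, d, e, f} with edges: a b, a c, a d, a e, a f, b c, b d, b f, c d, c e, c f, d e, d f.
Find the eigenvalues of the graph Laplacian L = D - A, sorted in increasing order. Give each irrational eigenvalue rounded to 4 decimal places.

[0, 3, 5, 6, 6, 6]

Each diagonal entry of L is the vertex degree and each off-diagonal entry is -1 where an edge is present, 0 otherwise; in the order [a, b, c, d, e, f] the diagonal is [5, 4, 5, 5, 3, 4]. Since every row of L sums to 0, the all-ones vector is in the kernel and 0 is an eigenvalue. The single zero eigenvalue shows the graph is connected. The largest eigenvalue, 6, is at most the vertex count 6.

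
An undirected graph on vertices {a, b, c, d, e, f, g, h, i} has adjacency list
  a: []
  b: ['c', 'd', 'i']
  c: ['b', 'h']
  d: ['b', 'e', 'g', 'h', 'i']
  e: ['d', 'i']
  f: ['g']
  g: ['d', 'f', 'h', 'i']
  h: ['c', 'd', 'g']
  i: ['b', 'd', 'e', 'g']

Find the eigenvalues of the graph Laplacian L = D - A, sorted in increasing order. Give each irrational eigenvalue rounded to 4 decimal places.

[0, 0, 0.8065, 1.3610, 2.6211, 2.8844, 4.5265, 5.5912, 6.2094]

Reading degrees in the order [a, b, c, d, e, f, g, h, i] gives [0, 3, 2, 5, 2, 1, 4, 3, 4]; set D = diag(0, 3, 2, 5, 2, 1, 4, 3, 4) and form L = D - A. Since every row of L sums to 0, the all-ones vector is in the kernel and 0 is an eigenvalue. The 2 zero eigenvalues correspond to the 2 connected components. The eigenvalues sum to 24, which equals trace(L) = 2|E|.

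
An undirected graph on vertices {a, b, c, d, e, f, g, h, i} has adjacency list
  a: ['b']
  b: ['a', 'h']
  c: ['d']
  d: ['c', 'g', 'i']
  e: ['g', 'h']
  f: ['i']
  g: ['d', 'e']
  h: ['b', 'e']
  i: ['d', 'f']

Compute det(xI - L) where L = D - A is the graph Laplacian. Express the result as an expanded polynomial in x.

With the vertex order [a, b, c, d, e, f, g, h, i], the degrees are [1, 2, 1, 3, 2, 1, 2, 2, 2], giving D = diag(1, 2, 1, 3, 2, 1, 2, 2, 2) and L = D - A. Computing det(xI - L) by cofactor expansion (or equivalently via sum-over-permutations) gives x^9 - 16x^8 + 104x^7 - 354x^6 + 678x^5 - 730x^4 + 417x^3 - 110x^2 + 9x. The coefficient of x^8 equals -trace(L) = -16, matching the sum of degrees.

x^9 - 16x^8 + 104x^7 - 354x^6 + 678x^5 - 730x^4 + 417x^3 - 110x^2 + 9x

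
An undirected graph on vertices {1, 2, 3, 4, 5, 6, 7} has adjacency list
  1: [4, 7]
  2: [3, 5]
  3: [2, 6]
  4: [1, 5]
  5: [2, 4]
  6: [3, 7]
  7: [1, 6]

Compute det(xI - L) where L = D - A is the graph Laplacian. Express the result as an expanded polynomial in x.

Each diagonal entry of L is the vertex degree and each off-diagonal entry is -1 where an edge is present, 0 otherwise; in the order [1, 2, 3, 4, 5, 6, 7] the diagonal is [2, 2, 2, 2, 2, 2, 2]. Computing det(xI - L) by cofactor expansion (or equivalently via sum-over-permutations) gives x^7 - 14x^6 + 77x^5 - 210x^4 + 294x^3 - 196x^2 + 49x. The coefficient of x^6 equals -trace(L) = -14, matching the sum of degrees. There is one zero in the spectrum, matching the 1 component.

x^7 - 14x^6 + 77x^5 - 210x^4 + 294x^3 - 196x^2 + 49x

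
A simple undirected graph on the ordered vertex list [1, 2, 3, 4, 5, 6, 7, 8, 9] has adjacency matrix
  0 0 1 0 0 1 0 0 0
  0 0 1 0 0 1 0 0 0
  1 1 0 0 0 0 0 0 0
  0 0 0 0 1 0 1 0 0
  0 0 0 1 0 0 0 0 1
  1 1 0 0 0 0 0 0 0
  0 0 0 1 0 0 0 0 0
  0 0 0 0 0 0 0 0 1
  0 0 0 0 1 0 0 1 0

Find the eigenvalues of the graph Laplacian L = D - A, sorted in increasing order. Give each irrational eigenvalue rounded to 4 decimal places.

With the vertex order [1, 2, 3, 4, 5, 6, 7, 8, 9], the degrees are [2, 2, 2, 2, 2, 2, 1, 1, 2], giving D = diag(2, 2, 2, 2, 2, 2, 1, 1, 2) and L = D - A. Since every row of L sums to 0, the all-ones vector is in the kernel and 0 is an eigenvalue. The 2 zero eigenvalues correspond to the 2 connected components.

[0, 0, 0.3820, 1.3820, 2, 2, 2.6180, 3.6180, 4]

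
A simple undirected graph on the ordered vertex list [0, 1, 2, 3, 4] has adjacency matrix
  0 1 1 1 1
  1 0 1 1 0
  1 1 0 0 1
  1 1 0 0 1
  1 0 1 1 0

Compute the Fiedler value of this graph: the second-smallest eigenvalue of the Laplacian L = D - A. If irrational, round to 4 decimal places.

Reading degrees in the order [0, 1, 2, 3, 4] gives [4, 3, 3, 3, 3]; set D = diag(4, 3, 3, 3, 3) and form L = D - A. Computing the eigenvalues of L and sorting gives [0, 3, 3, 5, 5]. The Fiedler value lambda_2 = 3 is strictly positive, so the graph is connected. By the matrix-tree theorem the graph has (1/5) * product of the nonzero eigenvalues = 45 spanning trees.

3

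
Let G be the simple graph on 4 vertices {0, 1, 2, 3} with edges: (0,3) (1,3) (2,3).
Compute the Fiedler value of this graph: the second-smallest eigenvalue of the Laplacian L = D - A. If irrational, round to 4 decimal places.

1

Reading degrees in the order [0, 1, 2, 3] gives [1, 1, 1, 3]; set D = diag(1, 1, 1, 3) and form L = D - A. Computing the eigenvalues of L and sorting gives [0, 1, 1, 4]. The Fiedler value lambda_2 = 1 is strictly positive, so the graph is connected.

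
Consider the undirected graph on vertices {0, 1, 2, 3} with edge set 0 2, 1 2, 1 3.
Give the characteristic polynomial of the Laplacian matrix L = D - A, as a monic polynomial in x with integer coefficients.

Each diagonal entry of L is the vertex degree and each off-diagonal entry is -1 where an edge is present, 0 otherwise; in the order [0, 1, 2, 3] the diagonal is [1, 2, 2, 1]. Computing det(xI - L) by cofactor expansion (or equivalently via sum-over-permutations) gives x^4 - 6x^3 + 10x^2 - 4x. The coefficient of x^3 equals -trace(L) = -6, matching the sum of degrees.

x^4 - 6x^3 + 10x^2 - 4x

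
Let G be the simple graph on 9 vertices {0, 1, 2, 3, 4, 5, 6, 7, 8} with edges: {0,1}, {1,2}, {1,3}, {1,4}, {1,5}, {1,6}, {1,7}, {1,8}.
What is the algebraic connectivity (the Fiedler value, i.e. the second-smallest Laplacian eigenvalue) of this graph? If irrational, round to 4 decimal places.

1

Each diagonal entry of L is the vertex degree and each off-diagonal entry is -1 where an edge is present, 0 otherwise; in the order [0, 1, 2, 3, 4, 5, 6, 7, 8] the diagonal is [1, 8, 1, 1, 1, 1, 1, 1, 1]. Computing the eigenvalues of L and sorting gives [0, 1, 1, 1, 1, 1, 1, 1, 9]. The Fiedler value lambda_2 = 1 is strictly positive, so the graph is connected. There is one zero in the spectrum, matching the 1 component. The largest eigenvalue, 9, is at most the vertex count 9.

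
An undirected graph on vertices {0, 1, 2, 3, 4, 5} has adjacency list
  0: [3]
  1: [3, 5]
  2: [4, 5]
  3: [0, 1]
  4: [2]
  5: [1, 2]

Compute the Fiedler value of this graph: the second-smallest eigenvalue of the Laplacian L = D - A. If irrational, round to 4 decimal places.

Each diagonal entry of L is the vertex degree and each off-diagonal entry is -1 where an edge is present, 0 otherwise; in the order [0, 1, 2, 3, 4, 5] the diagonal is [1, 2, 2, 2, 1, 2]. The sorted Laplacian eigenvalues are [0, 0.2679, 1, 2, 3, 3.7321]; the algebraic connectivity is the second entry, 0.2679. By the matrix-tree theorem the graph has (1/6) * product of the nonzero eigenvalues = 1 spanning tree. The largest eigenvalue, 3.7321, is at most the vertex count 6.

0.2679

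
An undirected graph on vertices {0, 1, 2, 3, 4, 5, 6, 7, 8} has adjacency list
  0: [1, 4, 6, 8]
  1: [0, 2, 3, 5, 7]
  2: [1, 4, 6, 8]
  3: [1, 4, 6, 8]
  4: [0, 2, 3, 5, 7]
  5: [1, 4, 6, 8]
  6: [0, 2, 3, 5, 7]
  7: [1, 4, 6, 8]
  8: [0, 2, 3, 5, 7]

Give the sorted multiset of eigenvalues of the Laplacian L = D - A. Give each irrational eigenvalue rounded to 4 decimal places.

Each diagonal entry of L is the vertex degree and each off-diagonal entry is -1 where an edge is present, 0 otherwise; in the order [0, 1, 2, 3, 4, 5, 6, 7, 8] the diagonal is [4, 5, 4, 4, 5, 4, 5, 4, 5]. L is symmetric positive semidefinite, so every eigenvalue is real and nonnegative. The single zero eigenvalue shows the graph is connected. There is one zero in the spectrum, matching the 1 component.

[0, 4, 4, 4, 4, 5, 5, 5, 9]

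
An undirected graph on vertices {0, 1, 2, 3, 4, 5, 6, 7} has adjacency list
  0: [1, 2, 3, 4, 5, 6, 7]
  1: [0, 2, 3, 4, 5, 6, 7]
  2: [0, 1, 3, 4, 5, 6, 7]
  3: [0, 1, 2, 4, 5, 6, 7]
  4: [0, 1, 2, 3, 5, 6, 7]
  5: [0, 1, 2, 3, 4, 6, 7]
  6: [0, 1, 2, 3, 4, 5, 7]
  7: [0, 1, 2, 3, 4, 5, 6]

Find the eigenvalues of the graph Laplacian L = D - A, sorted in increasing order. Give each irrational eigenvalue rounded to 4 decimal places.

[0, 8, 8, 8, 8, 8, 8, 8]

Reading degrees in the order [0, 1, 2, 3, 4, 5, 6, 7] gives [7, 7, 7, 7, 7, 7, 7, 7]; set D = diag(7, 7, 7, 7, 7, 7, 7, 7) and form L = D - A. L is symmetric positive semidefinite, so every eigenvalue is real and nonnegative. The single zero eigenvalue shows the graph is connected. By the matrix-tree theorem the graph has (1/8) * product of the nonzero eigenvalues = 262144 spanning trees.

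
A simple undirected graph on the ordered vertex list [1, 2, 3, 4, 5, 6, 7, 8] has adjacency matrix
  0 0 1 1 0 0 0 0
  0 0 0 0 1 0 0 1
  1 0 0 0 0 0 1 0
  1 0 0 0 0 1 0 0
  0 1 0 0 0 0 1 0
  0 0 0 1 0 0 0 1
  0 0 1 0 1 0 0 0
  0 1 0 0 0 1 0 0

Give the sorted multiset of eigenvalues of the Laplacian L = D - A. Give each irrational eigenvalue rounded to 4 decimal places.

With the vertex order [1, 2, 3, 4, 5, 6, 7, 8], the degrees are [2, 2, 2, 2, 2, 2, 2, 2], giving D = diag(2, 2, 2, 2, 2, 2, 2, 2) and L = D - A. The multiplicity of 0 as a Laplacian eigenvalue equals the number of connected components. The eigenvalues sum to 16, which equals trace(L) = 2|E|. By the matrix-tree theorem the graph has (1/8) * product of the nonzero eigenvalues = 8 spanning trees.

[0, 0.5858, 0.5858, 2, 2, 3.4142, 3.4142, 4]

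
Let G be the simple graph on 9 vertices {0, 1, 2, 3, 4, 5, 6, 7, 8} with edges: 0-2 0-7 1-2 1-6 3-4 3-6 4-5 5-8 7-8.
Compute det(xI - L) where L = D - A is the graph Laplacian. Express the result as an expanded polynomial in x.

Each diagonal entry of L is the vertex degree and each off-diagonal entry is -1 where an edge is present, 0 otherwise; in the order [0, 1, 2, 3, 4, 5, 6, 7, 8] the diagonal is [2, 2, 2, 2, 2, 2, 2, 2, 2]. L has integer entries, so p(x) = det(xI - L) has integer coefficients. Expanding the determinant yields x^9 - 18x^8 + 135x^7 - 546x^6 + 1287x^5 - 1782x^4 + 1386x^3 - 540x^2 + 81x. The coefficient of x^8 equals -trace(L) = -18, matching the sum of degrees.

x^9 - 18x^8 + 135x^7 - 546x^6 + 1287x^5 - 1782x^4 + 1386x^3 - 540x^2 + 81x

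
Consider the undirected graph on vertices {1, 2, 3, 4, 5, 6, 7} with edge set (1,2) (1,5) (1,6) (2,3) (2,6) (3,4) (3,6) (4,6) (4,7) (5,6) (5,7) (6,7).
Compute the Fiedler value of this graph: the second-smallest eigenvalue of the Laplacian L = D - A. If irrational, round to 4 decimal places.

2

Each diagonal entry of L is the vertex degree and each off-diagonal entry is -1 where an edge is present, 0 otherwise; in the order [1, 2, 3, 4, 5, 6, 7] the diagonal is [3, 3, 3, 3, 3, 6, 3]. Computing the eigenvalues of L and sorting gives [0, 2, 2, 4, 4, 5, 7]. The Fiedler value lambda_2 = 2 is strictly positive, so the graph is connected. The eigenvalues sum to 24, which equals trace(L) = 2|E|.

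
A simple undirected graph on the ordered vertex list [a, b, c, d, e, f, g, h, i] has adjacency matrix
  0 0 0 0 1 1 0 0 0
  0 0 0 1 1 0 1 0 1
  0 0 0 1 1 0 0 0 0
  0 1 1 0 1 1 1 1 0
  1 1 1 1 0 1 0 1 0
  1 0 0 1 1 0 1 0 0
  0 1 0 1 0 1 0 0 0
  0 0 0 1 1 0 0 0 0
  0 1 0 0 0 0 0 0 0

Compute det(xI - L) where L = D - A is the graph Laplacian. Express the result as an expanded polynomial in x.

Each diagonal entry of L is the vertex degree and each off-diagonal entry is -1 where an edge is present, 0 otherwise; in the order [a, b, c, d, e, f, g, h, i] the diagonal is [2, 4, 2, 6, 6, 4, 3, 2, 1]. Computing det(xI - L) by cofactor expansion (or equivalently via sum-over-permutations) gives x^9 - 30x^8 + 372x^7 - 2476x^6 + 9624x^5 - 22266x^4 + 29830x^3 - 21036x^2 + 5904x. The coefficient of x^8 equals -trace(L) = -30, matching the sum of degrees.

x^9 - 30x^8 + 372x^7 - 2476x^6 + 9624x^5 - 22266x^4 + 29830x^3 - 21036x^2 + 5904x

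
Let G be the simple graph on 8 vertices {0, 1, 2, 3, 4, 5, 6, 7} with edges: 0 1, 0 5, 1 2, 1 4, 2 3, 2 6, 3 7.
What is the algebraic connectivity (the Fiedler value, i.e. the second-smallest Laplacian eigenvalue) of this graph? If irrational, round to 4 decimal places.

0.2509

Each diagonal entry of L is the vertex degree and each off-diagonal entry is -1 where an edge is present, 0 otherwise; in the order [0, 1, 2, 3, 4, 5, 6, 7] the diagonal is [2, 3, 3, 2, 1, 1, 1, 1]. The sorted Laplacian eigenvalues are [0, 0.2509, 0.5858, 0.7287, 2, 2.3349, 3.4142, 4.6855]; the algebraic connectivity is the second entry, 0.2509. By the matrix-tree theorem the graph has (1/8) * product of the nonzero eigenvalues = 1 spanning tree.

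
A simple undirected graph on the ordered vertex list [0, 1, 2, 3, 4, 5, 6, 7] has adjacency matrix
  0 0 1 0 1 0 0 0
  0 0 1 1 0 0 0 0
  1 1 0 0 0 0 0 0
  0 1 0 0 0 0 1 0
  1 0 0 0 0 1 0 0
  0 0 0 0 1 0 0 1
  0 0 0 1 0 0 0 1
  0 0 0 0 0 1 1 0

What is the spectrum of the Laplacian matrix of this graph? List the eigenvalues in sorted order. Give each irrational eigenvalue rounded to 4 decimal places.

[0, 0.5858, 0.5858, 2, 2, 3.4142, 3.4142, 4]

Each diagonal entry of L is the vertex degree and each off-diagonal entry is -1 where an edge is present, 0 otherwise; in the order [0, 1, 2, 3, 4, 5, 6, 7] the diagonal is [2, 2, 2, 2, 2, 2, 2, 2]. The multiplicity of 0 as a Laplacian eigenvalue equals the number of connected components. The largest eigenvalue, 4, is at most the vertex count 8. The eigenvalues sum to 16, which equals trace(L) = 2|E|.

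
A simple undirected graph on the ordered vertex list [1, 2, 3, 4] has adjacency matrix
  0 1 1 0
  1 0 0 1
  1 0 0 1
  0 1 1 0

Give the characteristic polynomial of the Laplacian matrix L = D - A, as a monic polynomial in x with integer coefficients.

With the vertex order [1, 2, 3, 4], the degrees are [2, 2, 2, 2], giving D = diag(2, 2, 2, 2) and L = D - A. The eigenvalues of L are [0, 2, 2, 4]; the characteristic polynomial is the product of (x - lambda_i), which multiplies out to x^4 - 8x^3 + 20x^2 - 16x. The constant term is 0 because L is singular (the all-ones vector lies in its kernel). The largest eigenvalue, 4, is at most the vertex count 4.

x^4 - 8x^3 + 20x^2 - 16x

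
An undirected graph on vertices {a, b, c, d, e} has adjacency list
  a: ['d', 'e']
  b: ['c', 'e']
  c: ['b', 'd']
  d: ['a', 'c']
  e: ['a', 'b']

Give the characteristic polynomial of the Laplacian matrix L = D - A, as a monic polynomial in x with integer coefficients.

x^5 - 10x^4 + 35x^3 - 50x^2 + 25x

Reading degrees in the order [a, b, c, d, e] gives [2, 2, 2, 2, 2]; set D = diag(2, 2, 2, 2, 2) and form L = D - A. Computing det(xI - L) by cofactor expansion (or equivalently via sum-over-permutations) gives x^5 - 10x^4 + 35x^3 - 50x^2 + 25x. The constant term is 0 because L is singular (the all-ones vector lies in its kernel).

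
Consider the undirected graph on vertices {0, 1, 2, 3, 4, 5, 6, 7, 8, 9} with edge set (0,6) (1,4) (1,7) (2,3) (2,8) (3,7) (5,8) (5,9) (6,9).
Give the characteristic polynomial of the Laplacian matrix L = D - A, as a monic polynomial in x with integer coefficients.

x^10 - 18x^9 + 136x^8 - 560x^7 + 1365x^6 - 2002x^5 + 1716x^4 - 792x^3 + 165x^2 - 10x

With the vertex order [0, 1, 2, 3, 4, 5, 6, 7, 8, 9], the degrees are [1, 2, 2, 2, 1, 2, 2, 2, 2, 2], giving D = diag(1, 2, 2, 2, 1, 2, 2, 2, 2, 2) and L = D - A. Computing det(xI - L) by cofactor expansion (or equivalently via sum-over-permutations) gives x^10 - 18x^9 + 136x^8 - 560x^7 + 1365x^6 - 2002x^5 + 1716x^4 - 792x^3 + 165x^2 - 10x. Since p(0) = det(-L) = 0, x divides p(x). The eigenvalues sum to 18, which equals trace(L) = 2|E|.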